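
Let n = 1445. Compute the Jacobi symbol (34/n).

Pull out 2: since 1445 ≡ 5 (mod 8), (2/1445) = -1.
Reciprocity: 17 ≡ 1 and 1445 ≡ 1 (mod 4), so (17/1445) = +(1445/17).
Reduce top mod 17: now compute (0/17).
Top reduces to 0: gcd > 1, so the symbol is 0.

0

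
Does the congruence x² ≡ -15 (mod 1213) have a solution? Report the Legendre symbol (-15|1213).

-1

First reduce: -15 ≡ 1198 (mod 1213).
Pull out 2: since 1213 ≡ 5 (mod 8), (2/1213) = -1.
Reciprocity: 599 ≡ 3 and 1213 ≡ 1 (mod 4), so (599/1213) = +(1213/599).
Reduce top mod 599: now compute (15/599).
Reciprocity: 15 ≡ 3 and 599 ≡ 3 (mod 4), so (15/599) = −(599/15).
Reduce top mod 15: now compute (14/15).
Pull out 2: since 15 ≡ 7 (mod 8), (2/15) = +1.
Reciprocity: 7 ≡ 3 and 15 ≡ 3 (mod 4), so (7/15) = −(15/7).
Reduce top mod 7: now compute (1/7).
Reached (1/7) = 1. Collecting the sign flips along the way, the symbol is -1.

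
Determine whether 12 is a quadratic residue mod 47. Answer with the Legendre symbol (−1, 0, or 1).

1

Pull out 2^2: since 47 ≡ 7 (mod 8), (2/47) = +1, so (2/47)^2 = +1.
Reciprocity: 3 ≡ 3 and 47 ≡ 3 (mod 4), so (3/47) = −(47/3).
Reduce top mod 3: now compute (2/3).
Pull out 2: since 3 ≡ 3 (mod 8), (2/3) = -1.
Reached (1/3) = 1. Collecting the sign flips along the way, the symbol is +1.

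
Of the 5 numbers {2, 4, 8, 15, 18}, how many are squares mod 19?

1

(2/19) = -1 → non-residue.
(4/19) = +1 → QR.
(8/19) = -1 → non-residue.
(15/19) = -1 → non-residue.
(18/19) = -1 → non-residue.
Total quadratic residues among the 5: 1.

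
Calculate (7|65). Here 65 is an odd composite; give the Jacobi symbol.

Reciprocity: 7 ≡ 3 and 65 ≡ 1 (mod 4), so (7/65) = +(65/7).
Reduce top mod 7: now compute (2/7).
Pull out 2: since 7 ≡ 7 (mod 8), (2/7) = +1.
Reached (1/7) = 1. Collecting the sign flips along the way, the symbol is +1.

1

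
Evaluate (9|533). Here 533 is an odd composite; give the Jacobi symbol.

1

Reciprocity: 9 ≡ 1 and 533 ≡ 1 (mod 4), so (9/533) = +(533/9).
Reduce top mod 9: now compute (2/9).
Pull out 2: since 9 ≡ 1 (mod 8), (2/9) = +1.
Reached (1/9) = 1. Collecting the sign flips along the way, the symbol is +1.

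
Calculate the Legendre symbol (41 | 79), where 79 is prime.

Reciprocity: 41 ≡ 1 and 79 ≡ 3 (mod 4), so (41/79) = +(79/41).
Reduce top mod 41: now compute (38/41).
Pull out 2: since 41 ≡ 1 (mod 8), (2/41) = +1.
Reciprocity: 19 ≡ 3 and 41 ≡ 1 (mod 4), so (19/41) = +(41/19).
Reduce top mod 19: now compute (3/19).
Reciprocity: 3 ≡ 3 and 19 ≡ 3 (mod 4), so (3/19) = −(19/3).
Reduce top mod 3: now compute (1/3).
Reached (1/3) = 1. Collecting the sign flips along the way, the symbol is -1.

-1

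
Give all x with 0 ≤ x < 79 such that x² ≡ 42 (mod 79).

Since 79 ≡ 3 (mod 4), a square root of 42 is 42^((79+1)/4) = 42^20 mod 79.
Repeated squaring: 42^2≡26, 42^4≡44, 42^8≡40, 42^16≡20 (mod 79).
42^20 = 42^(16+4) ≡ 11 (mod 79).
Check: 11² = 121 ≡ 42 (mod 79). The two roots are 11 and 68.

11, 68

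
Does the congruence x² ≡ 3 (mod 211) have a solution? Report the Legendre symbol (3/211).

-1

Reciprocity: 3 ≡ 3 and 211 ≡ 3 (mod 4), so (3/211) = −(211/3).
Reduce top mod 3: now compute (1/3).
Reached (1/3) = 1. Collecting the sign flips along the way, the symbol is -1.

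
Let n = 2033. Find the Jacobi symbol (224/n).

Pull out 2^5: since 2033 ≡ 1 (mod 8), (2/2033) = +1, so (2/2033)^5 = +1.
Reciprocity: 7 ≡ 3 and 2033 ≡ 1 (mod 4), so (7/2033) = +(2033/7).
Reduce top mod 7: now compute (3/7).
Reciprocity: 3 ≡ 3 and 7 ≡ 3 (mod 4), so (3/7) = −(7/3).
Reduce top mod 3: now compute (1/3).
Reached (1/3) = 1. Collecting the sign flips along the way, the symbol is -1.

-1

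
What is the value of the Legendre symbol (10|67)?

Pull out 2: since 67 ≡ 3 (mod 8), (2/67) = -1.
Reciprocity: 5 ≡ 1 and 67 ≡ 3 (mod 4), so (5/67) = +(67/5).
Reduce top mod 5: now compute (2/5).
Pull out 2: since 5 ≡ 5 (mod 8), (2/5) = -1.
Reached (1/5) = 1. Collecting the sign flips along the way, the symbol is +1.

1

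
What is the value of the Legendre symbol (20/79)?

1

Pull out 2^2: since 79 ≡ 7 (mod 8), (2/79) = +1, so (2/79)^2 = +1.
Reciprocity: 5 ≡ 1 and 79 ≡ 3 (mod 4), so (5/79) = +(79/5).
Reduce top mod 5: now compute (4/5).
Pull out 2^2: since 5 ≡ 5 (mod 8), (2/5) = -1, so (2/5)^2 = +1.
Reached (1/5) = 1. Collecting the sign flips along the way, the symbol is +1.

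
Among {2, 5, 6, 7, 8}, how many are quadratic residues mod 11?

1

(2/11) = -1 → non-residue.
(5/11) = +1 → QR.
(6/11) = -1 → non-residue.
(7/11) = -1 → non-residue.
(8/11) = -1 → non-residue.
Total quadratic residues among the 5: 1.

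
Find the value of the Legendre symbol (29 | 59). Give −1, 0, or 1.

Reciprocity: 29 ≡ 1 and 59 ≡ 3 (mod 4), so (29/59) = +(59/29).
Reduce top mod 29: now compute (1/29).
Reached (1/29) = 1. Collecting the sign flips along the way, the symbol is +1.

1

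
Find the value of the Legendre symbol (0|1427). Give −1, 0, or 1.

0

Top reduces to 0: gcd > 1, so the symbol is 0.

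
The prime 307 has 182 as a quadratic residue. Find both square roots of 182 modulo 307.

113, 194

Since 307 ≡ 3 (mod 4), a square root of 182 is 182^((307+1)/4) = 182^77 mod 307.
Repeated squaring: 182^2≡275, 182^4≡103, 182^8≡171, 182^16≡76, 182^32≡250, 182^64≡179 (mod 307).
182^77 = 182^(64+8+4+1) ≡ 113 (mod 307).
Check: 113² = 12769 ≡ 182 (mod 307). The two roots are 113 and 194.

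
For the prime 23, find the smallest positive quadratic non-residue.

(2/23) = +1, so 2 is a residue.
(3/23) = +1, so 3 is a residue.
(4/23) = +1, so 4 is a residue.
(5/23) = −1, so 5 is the smallest positive non-residue mod 23.

5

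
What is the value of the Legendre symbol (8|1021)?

Euler's criterion: (8/1021) ≡ 8^510 (mod 1021).
8^2 ≡ 64 (mod 1021)
8^4 ≡ 12 (mod 1021)
8^8 ≡ 144 (mod 1021)
8^16 ≡ 316 (mod 1021)
8^32 ≡ 819 (mod 1021)
8^64 ≡ 985 (mod 1021)
8^128 ≡ 275 (mod 1021)
8^256 ≡ 71 (mod 1021)
8^510 = 8^(256+128+64+32+16+8+4+2) ≡ 1020 (mod 1021).
Result is 1020 ≡ −1, so (8/1021) = −1.

-1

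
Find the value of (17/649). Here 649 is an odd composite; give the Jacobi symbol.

-1

Reciprocity: 17 ≡ 1 and 649 ≡ 1 (mod 4), so (17/649) = +(649/17).
Reduce top mod 17: now compute (3/17).
Reciprocity: 3 ≡ 3 and 17 ≡ 1 (mod 4), so (3/17) = +(17/3).
Reduce top mod 3: now compute (2/3).
Pull out 2: since 3 ≡ 3 (mod 8), (2/3) = -1.
Reached (1/3) = 1. Collecting the sign flips along the way, the symbol is -1.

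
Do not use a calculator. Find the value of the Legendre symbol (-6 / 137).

First reduce: -6 ≡ 131 (mod 137).
Reciprocity: 131 ≡ 3 and 137 ≡ 1 (mod 4), so (131/137) = +(137/131).
Reduce top mod 131: now compute (6/131).
Pull out 2: since 131 ≡ 3 (mod 8), (2/131) = -1.
Reciprocity: 3 ≡ 3 and 131 ≡ 3 (mod 4), so (3/131) = −(131/3).
Reduce top mod 3: now compute (2/3).
Pull out 2: since 3 ≡ 3 (mod 8), (2/3) = -1.
Reached (1/3) = 1. Collecting the sign flips along the way, the symbol is -1.

-1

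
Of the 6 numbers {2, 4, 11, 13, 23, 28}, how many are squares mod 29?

(2/29) = -1 → non-residue.
(4/29) = +1 → QR.
(11/29) = -1 → non-residue.
(13/29) = +1 → QR.
(23/29) = +1 → QR.
(28/29) = +1 → QR.
Total quadratic residues among the 6: 4.

4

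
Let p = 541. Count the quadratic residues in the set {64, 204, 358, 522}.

(64/541) = +1 → QR.
(204/541) = -1 → non-residue.
(358/541) = -1 → non-residue.
(522/541) = +1 → QR.
Total quadratic residues among the 4: 2.

2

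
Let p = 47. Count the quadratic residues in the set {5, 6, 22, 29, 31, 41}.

(5/47) = -1 → non-residue.
(6/47) = +1 → QR.
(22/47) = -1 → non-residue.
(29/47) = -1 → non-residue.
(31/47) = -1 → non-residue.
(41/47) = -1 → non-residue.
Total quadratic residues among the 6: 1.

1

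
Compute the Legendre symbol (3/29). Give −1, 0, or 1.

-1

Reciprocity: 3 ≡ 3 and 29 ≡ 1 (mod 4), so (3/29) = +(29/3).
Reduce top mod 3: now compute (2/3).
Pull out 2: since 3 ≡ 3 (mod 8), (2/3) = -1.
Reached (1/3) = 1. Collecting the sign flips along the way, the symbol is -1.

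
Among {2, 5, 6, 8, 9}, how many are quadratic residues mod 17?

(2/17) = +1 → QR.
(5/17) = -1 → non-residue.
(6/17) = -1 → non-residue.
(8/17) = +1 → QR.
(9/17) = +1 → QR.
Total quadratic residues among the 5: 3.

3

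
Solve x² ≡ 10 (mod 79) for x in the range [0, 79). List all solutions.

22, 57

Since 79 ≡ 3 (mod 4), a square root of 10 is 10^((79+1)/4) = 10^20 mod 79.
Repeated squaring: 10^2≡21, 10^4≡46, 10^8≡62, 10^16≡52 (mod 79).
10^20 = 10^(16+4) ≡ 22 (mod 79).
Check: 22² = 484 ≡ 10 (mod 79). The two roots are 22 and 57.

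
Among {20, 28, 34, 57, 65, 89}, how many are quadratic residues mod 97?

(20/97) = -1 → non-residue.
(28/97) = -1 → non-residue.
(34/97) = -1 → non-residue.
(57/97) = -1 → non-residue.
(65/97) = +1 → QR.
(89/97) = +1 → QR.
Total quadratic residues among the 6: 2.

2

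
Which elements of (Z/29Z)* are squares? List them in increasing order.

1 4 5 6 7 9 13 16 20 22 23 24 25 28

Square k = 1,…,14 (k and 29−k give the same square):
1²=1, 2²=4, 3²=9, 4²=16, 5²=25, 6²≡7, 7²≡20, 8²≡6, 9²≡23, 10²≡13, 11²≡5, 12²≡28, 13²≡24, 14²≡22 (mod 29).
So the quadratic residues mod 29 are {1, 4, 5, 6, 7, 9, 13, 16, 20, 22, 23, 24, 25, 28}.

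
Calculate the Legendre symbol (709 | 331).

First reduce: 709 ≡ 47 (mod 331).
Reciprocity: 47 ≡ 3 and 331 ≡ 3 (mod 4), so (47/331) = −(331/47).
Reduce top mod 47: now compute (2/47).
Pull out 2: since 47 ≡ 7 (mod 8), (2/47) = +1.
Reached (1/47) = 1. Collecting the sign flips along the way, the symbol is -1.

-1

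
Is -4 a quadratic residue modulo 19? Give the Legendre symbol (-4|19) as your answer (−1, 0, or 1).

First reduce: -4 ≡ 15 (mod 19).
Reciprocity: 15 ≡ 3 and 19 ≡ 3 (mod 4), so (15/19) = −(19/15).
Reduce top mod 15: now compute (4/15).
Pull out 2^2: since 15 ≡ 7 (mod 8), (2/15) = +1, so (2/15)^2 = +1.
Reached (1/15) = 1. Collecting the sign flips along the way, the symbol is -1.

-1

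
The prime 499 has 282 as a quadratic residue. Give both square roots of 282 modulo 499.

198, 301

Since 499 ≡ 3 (mod 4), a square root of 282 is 282^((499+1)/4) = 282^125 mod 499.
Repeated squaring: 282^2≡183, 282^4≡56, 282^8≡142, 282^16≡204, 282^32≡199, 282^64≡180 (mod 499).
282^125 = 282^(64+32+16+8+4+1) ≡ 198 (mod 499).
Check: 198² = 39204 ≡ 282 (mod 499). The two roots are 198 and 301.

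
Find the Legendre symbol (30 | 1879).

-1

Pull out 2: since 1879 ≡ 7 (mod 8), (2/1879) = +1.
Reciprocity: 15 ≡ 3 and 1879 ≡ 3 (mod 4), so (15/1879) = −(1879/15).
Reduce top mod 15: now compute (4/15).
Pull out 2^2: since 15 ≡ 7 (mod 8), (2/15) = +1, so (2/15)^2 = +1.
Reached (1/15) = 1. Collecting the sign flips along the way, the symbol is -1.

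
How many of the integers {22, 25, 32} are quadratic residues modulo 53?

1

(22/53) = -1 → non-residue.
(25/53) = +1 → QR.
(32/53) = -1 → non-residue.
Total quadratic residues among the 3: 1.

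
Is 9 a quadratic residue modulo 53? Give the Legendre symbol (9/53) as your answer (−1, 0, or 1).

Reciprocity: 9 ≡ 1 and 53 ≡ 1 (mod 4), so (9/53) = +(53/9).
Reduce top mod 9: now compute (8/9).
Pull out 2^3: since 9 ≡ 1 (mod 8), (2/9) = +1, so (2/9)^3 = +1.
Reached (1/9) = 1. Collecting the sign flips along the way, the symbol is +1.

1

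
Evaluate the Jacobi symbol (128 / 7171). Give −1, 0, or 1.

-1

Pull out 2^7: since 7171 ≡ 3 (mod 8), (2/7171) = -1, so (2/7171)^7 = -1.
Reached (1/7171) = 1. Collecting the sign flips along the way, the symbol is -1.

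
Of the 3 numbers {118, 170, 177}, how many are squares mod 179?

(118/179) = -1 → non-residue.
(170/179) = -1 → non-residue.
(177/179) = +1 → QR.
Total quadratic residues among the 3: 1.

1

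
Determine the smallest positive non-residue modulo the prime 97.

5

(2/97) = +1, so 2 is a residue.
(3/97) = +1, so 3 is a residue.
(4/97) = +1, so 4 is a residue.
(5/97) = −1, so 5 is the smallest positive non-residue mod 97.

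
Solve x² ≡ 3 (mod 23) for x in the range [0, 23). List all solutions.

Since 23 ≡ 3 (mod 4), a square root of 3 is 3^((23+1)/4) = 3^6 mod 23.
Repeated squaring: 3^2≡9, 3^4≡12 (mod 23).
3^6 = 3^(4+2) ≡ 16 (mod 23).
Check: 16² = 256 ≡ 3 (mod 23). The two roots are 7 and 16.

7, 16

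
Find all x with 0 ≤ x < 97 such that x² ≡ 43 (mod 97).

97 ≡ 1 (mod 4), so we find a root by search.
Trying successive values, 25² = 625 ≡ 43 (mod 97). The other root is 97 − 25 = 72.

25, 72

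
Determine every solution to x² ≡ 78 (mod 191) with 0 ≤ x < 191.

Since 191 ≡ 3 (mod 4), a square root of 78 is 78^((191+1)/4) = 78^48 mod 191.
Repeated squaring: 78^2≡163, 78^4≡20, 78^8≡18, 78^16≡133, 78^32≡117 (mod 191).
78^48 = 78^(32+16) ≡ 90 (mod 191).
Check: 90² = 8100 ≡ 78 (mod 191). The two roots are 90 and 101.

90, 101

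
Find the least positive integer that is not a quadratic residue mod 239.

7

(2/239) = +1, so 2 is a residue.
(3/239) = +1, so 3 is a residue.
(4/239) = +1, so 4 is a residue.
(5/239) = +1, so 5 is a residue.
(6/239) = +1, so 6 is a residue.
(7/239) = −1, so 7 is the smallest positive non-residue mod 239.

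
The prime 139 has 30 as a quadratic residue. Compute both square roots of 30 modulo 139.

13, 126

Since 139 ≡ 3 (mod 4), a square root of 30 is 30^((139+1)/4) = 30^35 mod 139.
Repeated squaring: 30^2≡66, 30^4≡47, 30^8≡124, 30^16≡86, 30^32≡29 (mod 139).
30^35 = 30^(32+2+1) ≡ 13 (mod 139).
Check: 13² = 169 ≡ 30 (mod 139). The two roots are 13 and 126.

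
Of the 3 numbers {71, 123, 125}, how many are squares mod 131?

(71/131) = -1 → non-residue.
(123/131) = +1 → QR.
(125/131) = +1 → QR.
Total quadratic residues among the 3: 2.

2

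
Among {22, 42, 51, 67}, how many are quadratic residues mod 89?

3

(22/89) = +1 → QR.
(42/89) = +1 → QR.
(51/89) = -1 → non-residue.
(67/89) = +1 → QR.
Total quadratic residues among the 4: 3.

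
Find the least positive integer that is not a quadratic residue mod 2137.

(2/2137) = +1, so 2 is a residue.
(3/2137) = +1, so 3 is a residue.
(4/2137) = +1, so 4 is a residue.
(5/2137) = −1, so 5 is the smallest positive non-residue mod 2137.

5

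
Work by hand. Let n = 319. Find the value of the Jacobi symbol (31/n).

-1

Reciprocity: 31 ≡ 3 and 319 ≡ 3 (mod 4), so (31/319) = −(319/31).
Reduce top mod 31: now compute (9/31).
Reciprocity: 9 ≡ 1 and 31 ≡ 3 (mod 4), so (9/31) = +(31/9).
Reduce top mod 9: now compute (4/9).
Pull out 2^2: since 9 ≡ 1 (mod 8), (2/9) = +1, so (2/9)^2 = +1.
Reached (1/9) = 1. Collecting the sign flips along the way, the symbol is -1.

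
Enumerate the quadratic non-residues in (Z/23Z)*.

Square k = 1,…,11 (k and 23−k give the same square):
1²=1, 2²=4, 3²=9, 4²=16, 5²≡2, 6²≡13, 7²≡3, 8²≡18, 9²≡12, 10²≡8, 11²≡6 (mod 23).
The residues are {1, 2, 3, 4, 6, 8, 9, 12, 13, 16, 18}; the non-residues are the remaining 11 nonzero classes.

5 7 10 11 14 15 17 19 20 21 22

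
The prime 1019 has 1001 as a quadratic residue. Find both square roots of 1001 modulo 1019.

296, 723

Since 1019 ≡ 3 (mod 4), a square root of 1001 is 1001^((1019+1)/4) = 1001^255 mod 1019.
Repeated squaring: 1001^2≡324, 1001^4≡19, 1001^8≡361, 1001^16≡908, 1001^32≡93, 1001^64≡497, 1001^128≡411 (mod 1019).
1001^255 = 1001^(128+64+32+16+8+4+2+1) ≡ 296 (mod 1019).
Check: 296² = 87616 ≡ 1001 (mod 1019). The two roots are 296 and 723.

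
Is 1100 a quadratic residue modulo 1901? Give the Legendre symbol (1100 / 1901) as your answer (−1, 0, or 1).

Pull out 2^2: since 1901 ≡ 5 (mod 8), (2/1901) = -1, so (2/1901)^2 = +1.
Reciprocity: 275 ≡ 3 and 1901 ≡ 1 (mod 4), so (275/1901) = +(1901/275).
Reduce top mod 275: now compute (251/275).
Reciprocity: 251 ≡ 3 and 275 ≡ 3 (mod 4), so (251/275) = −(275/251).
Reduce top mod 251: now compute (24/251).
Pull out 2^3: since 251 ≡ 3 (mod 8), (2/251) = -1, so (2/251)^3 = -1.
Reciprocity: 3 ≡ 3 and 251 ≡ 3 (mod 4), so (3/251) = −(251/3).
Reduce top mod 3: now compute (2/3).
Pull out 2: since 3 ≡ 3 (mod 8), (2/3) = -1.
Reached (1/3) = 1. Collecting the sign flips along the way, the symbol is +1.

1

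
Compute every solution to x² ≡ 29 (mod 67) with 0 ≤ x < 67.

Since 67 ≡ 3 (mod 4), a square root of 29 is 29^((67+1)/4) = 29^17 mod 67.
Repeated squaring: 29^2≡37, 29^4≡29, 29^8≡37, 29^16≡29 (mod 67).
29^17 = 29^(16+1) ≡ 37 (mod 67).
Check: 37² = 1369 ≡ 29 (mod 67). The two roots are 30 and 37.

30, 37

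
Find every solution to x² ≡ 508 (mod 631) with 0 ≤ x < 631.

49, 582

Since 631 ≡ 3 (mod 4), a square root of 508 is 508^((631+1)/4) = 508^158 mod 631.
Repeated squaring: 508^2≡616, 508^4≡225, 508^8≡145, 508^16≡202, 508^32≡420, 508^64≡351, 508^128≡156 (mod 631).
508^158 = 508^(128+16+8+4+2) ≡ 49 (mod 631).
Check: 49² = 2401 ≡ 508 (mod 631). The two roots are 49 and 582.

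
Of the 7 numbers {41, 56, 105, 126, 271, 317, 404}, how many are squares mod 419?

(41/419) = +1 → QR.
(56/419) = -1 → non-residue.
(105/419) = +1 → QR.
(126/419) = -1 → non-residue.
(271/419) = -1 → non-residue.
(317/419) = -1 → non-residue.
(404/419) = -1 → non-residue.
Total quadratic residues among the 7: 2.

2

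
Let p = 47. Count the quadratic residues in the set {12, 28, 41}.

2

(12/47) = +1 → QR.
(28/47) = +1 → QR.
(41/47) = -1 → non-residue.
Total quadratic residues among the 3: 2.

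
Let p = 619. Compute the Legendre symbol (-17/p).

Euler's criterion: (-17/619) ≡ 602^309 (mod 619).
602^2 ≡ 289 (mod 619)
602^4 ≡ 575 (mod 619)
602^8 ≡ 79 (mod 619)
602^16 ≡ 51 (mod 619)
602^32 ≡ 125 (mod 619)
602^64 ≡ 150 (mod 619)
602^128 ≡ 216 (mod 619)
602^256 ≡ 231 (mod 619)
602^309 = 602^(256+32+16+4+1) ≡ 1 (mod 619).
Result is 1, so (-17/619) = 1.

1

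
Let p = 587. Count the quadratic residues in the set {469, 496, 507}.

(469/587) = +1 → QR.
(496/587) = +1 → QR.
(507/587) = +1 → QR.
Total quadratic residues among the 3: 3.

3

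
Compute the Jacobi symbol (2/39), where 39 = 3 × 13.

1

Pull out 2: since 39 ≡ 7 (mod 8), (2/39) = +1.
Reached (1/39) = 1. Collecting the sign flips along the way, the symbol is +1.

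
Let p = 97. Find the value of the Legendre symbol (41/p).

-1

Euler's criterion: (41/97) ≡ 41^48 (mod 97).
41^2 ≡ 32 (mod 97)
41^4 ≡ 54 (mod 97)
41^8 ≡ 6 (mod 97)
41^16 ≡ 36 (mod 97)
41^32 ≡ 35 (mod 97)
41^48 = 41^(32+16) ≡ 96 (mod 97).
Result is 96 ≡ −1, so (41/97) = −1.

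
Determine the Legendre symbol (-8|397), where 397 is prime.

Euler's criterion: (-8/397) ≡ 389^198 (mod 397).
389^2 ≡ 64 (mod 397)
389^4 ≡ 126 (mod 397)
389^8 ≡ 393 (mod 397)
389^16 ≡ 16 (mod 397)
389^32 ≡ 256 (mod 397)
389^64 ≡ 31 (mod 397)
389^128 ≡ 167 (mod 397)
389^198 = 389^(128+64+4+2) ≡ 396 (mod 397).
Result is 396 ≡ −1, so (-8/397) = −1.

-1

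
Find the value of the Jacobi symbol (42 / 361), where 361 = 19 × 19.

1

Pull out 2: since 361 ≡ 1 (mod 8), (2/361) = +1.
Reciprocity: 21 ≡ 1 and 361 ≡ 1 (mod 4), so (21/361) = +(361/21).
Reduce top mod 21: now compute (4/21).
Pull out 2^2: since 21 ≡ 5 (mod 8), (2/21) = -1, so (2/21)^2 = +1.
Reached (1/21) = 1. Collecting the sign flips along the way, the symbol is +1.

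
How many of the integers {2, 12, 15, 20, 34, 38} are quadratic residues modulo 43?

(2/43) = -1 → non-residue.
(12/43) = -1 → non-residue.
(15/43) = +1 → QR.
(20/43) = -1 → non-residue.
(34/43) = -1 → non-residue.
(38/43) = +1 → QR.
Total quadratic residues among the 6: 2.

2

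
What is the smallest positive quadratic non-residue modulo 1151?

(2/1151) = +1, so 2 is a residue.
(3/1151) = +1, so 3 is a residue.
(4/1151) = +1, so 4 is a residue.
(5/1151) = +1, so 5 is a residue.
(6/1151) = +1, so 6 is a residue.
(7/1151) = +1, so 7 is a residue.
(8/1151) = +1, so 8 is a residue.
(9/1151) = +1, so 9 is a residue.
(10/1151) = +1, so 10 is a residue.
(11/1151) = +1, so 11 is a residue.
(12/1151) = +1, so 12 is a residue.
(13/1151) = −1, so 13 is the smallest positive non-residue mod 1151.

13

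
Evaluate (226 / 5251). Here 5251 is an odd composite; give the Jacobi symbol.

-1

Pull out 2: since 5251 ≡ 3 (mod 8), (2/5251) = -1.
Reciprocity: 113 ≡ 1 and 5251 ≡ 3 (mod 4), so (113/5251) = +(5251/113).
Reduce top mod 113: now compute (53/113).
Reciprocity: 53 ≡ 1 and 113 ≡ 1 (mod 4), so (53/113) = +(113/53).
Reduce top mod 53: now compute (7/53).
Reciprocity: 7 ≡ 3 and 53 ≡ 1 (mod 4), so (7/53) = +(53/7).
Reduce top mod 7: now compute (4/7).
Pull out 2^2: since 7 ≡ 7 (mod 8), (2/7) = +1, so (2/7)^2 = +1.
Reached (1/7) = 1. Collecting the sign flips along the way, the symbol is -1.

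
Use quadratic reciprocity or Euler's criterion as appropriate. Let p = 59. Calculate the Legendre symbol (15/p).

Reciprocity: 15 ≡ 3 and 59 ≡ 3 (mod 4), so (15/59) = −(59/15).
Reduce top mod 15: now compute (14/15).
Pull out 2: since 15 ≡ 7 (mod 8), (2/15) = +1.
Reciprocity: 7 ≡ 3 and 15 ≡ 3 (mod 4), so (7/15) = −(15/7).
Reduce top mod 7: now compute (1/7).
Reached (1/7) = 1. Collecting the sign flips along the way, the symbol is +1.

1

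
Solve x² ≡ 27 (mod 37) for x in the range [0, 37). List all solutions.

37 ≡ 1 (mod 4), so we find a root by search.
Trying successive values, 8² = 64 ≡ 27 (mod 37). The other root is 37 − 8 = 29.

8, 29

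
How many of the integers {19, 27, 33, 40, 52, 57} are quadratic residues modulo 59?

3

(19/59) = +1 → QR.
(27/59) = +1 → QR.
(33/59) = -1 → non-residue.
(40/59) = -1 → non-residue.
(52/59) = -1 → non-residue.
(57/59) = +1 → QR.
Total quadratic residues among the 6: 3.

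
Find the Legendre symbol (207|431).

1

Reciprocity: 207 ≡ 3 and 431 ≡ 3 (mod 4), so (207/431) = −(431/207).
Reduce top mod 207: now compute (17/207).
Reciprocity: 17 ≡ 1 and 207 ≡ 3 (mod 4), so (17/207) = +(207/17).
Reduce top mod 17: now compute (3/17).
Reciprocity: 3 ≡ 3 and 17 ≡ 1 (mod 4), so (3/17) = +(17/3).
Reduce top mod 3: now compute (2/3).
Pull out 2: since 3 ≡ 3 (mod 8), (2/3) = -1.
Reached (1/3) = 1. Collecting the sign flips along the way, the symbol is +1.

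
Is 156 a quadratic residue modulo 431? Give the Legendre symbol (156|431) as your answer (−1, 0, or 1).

-1

Pull out 2^2: since 431 ≡ 7 (mod 8), (2/431) = +1, so (2/431)^2 = +1.
Reciprocity: 39 ≡ 3 and 431 ≡ 3 (mod 4), so (39/431) = −(431/39).
Reduce top mod 39: now compute (2/39).
Pull out 2: since 39 ≡ 7 (mod 8), (2/39) = +1.
Reached (1/39) = 1. Collecting the sign flips along the way, the symbol is -1.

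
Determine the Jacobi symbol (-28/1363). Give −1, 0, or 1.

First reduce: -28 ≡ 1335 (mod 1363).
Reciprocity: 1335 ≡ 3 and 1363 ≡ 3 (mod 4), so (1335/1363) = −(1363/1335).
Reduce top mod 1335: now compute (28/1335).
Pull out 2^2: since 1335 ≡ 7 (mod 8), (2/1335) = +1, so (2/1335)^2 = +1.
Reciprocity: 7 ≡ 3 and 1335 ≡ 3 (mod 4), so (7/1335) = −(1335/7).
Reduce top mod 7: now compute (5/7).
Reciprocity: 5 ≡ 1 and 7 ≡ 3 (mod 4), so (5/7) = +(7/5).
Reduce top mod 5: now compute (2/5).
Pull out 2: since 5 ≡ 5 (mod 8), (2/5) = -1.
Reached (1/5) = 1. Collecting the sign flips along the way, the symbol is -1.

-1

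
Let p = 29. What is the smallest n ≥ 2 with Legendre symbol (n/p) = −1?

2

(2/29) = −1, so 2 is the smallest positive non-residue mod 29.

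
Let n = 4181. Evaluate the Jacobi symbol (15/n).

Reciprocity: 15 ≡ 3 and 4181 ≡ 1 (mod 4), so (15/4181) = +(4181/15).
Reduce top mod 15: now compute (11/15).
Reciprocity: 11 ≡ 3 and 15 ≡ 3 (mod 4), so (11/15) = −(15/11).
Reduce top mod 11: now compute (4/11).
Pull out 2^2: since 11 ≡ 3 (mod 8), (2/11) = -1, so (2/11)^2 = +1.
Reached (1/11) = 1. Collecting the sign flips along the way, the symbol is -1.

-1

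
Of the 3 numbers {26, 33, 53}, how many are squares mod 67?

2

(26/67) = +1 → QR.
(33/67) = +1 → QR.
(53/67) = -1 → non-residue.
Total quadratic residues among the 3: 2.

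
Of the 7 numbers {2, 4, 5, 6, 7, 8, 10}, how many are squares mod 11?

2

(2/11) = -1 → non-residue.
(4/11) = +1 → QR.
(5/11) = +1 → QR.
(6/11) = -1 → non-residue.
(7/11) = -1 → non-residue.
(8/11) = -1 → non-residue.
(10/11) = -1 → non-residue.
Total quadratic residues among the 7: 2.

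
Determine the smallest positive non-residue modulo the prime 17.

(2/17) = +1, so 2 is a residue.
(3/17) = −1, so 3 is the smallest positive non-residue mod 17.

3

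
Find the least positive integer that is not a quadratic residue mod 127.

3

(2/127) = +1, so 2 is a residue.
(3/127) = −1, so 3 is the smallest positive non-residue mod 127.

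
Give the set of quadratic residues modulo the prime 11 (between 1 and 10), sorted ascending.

Square k = 1,…,5 (k and 11−k give the same square):
1²=1, 2²=4, 3²=9, 4²≡5, 5²≡3 (mod 11).
So the quadratic residues mod 11 are {1, 3, 4, 5, 9}.

1, 3, 4, 5, 9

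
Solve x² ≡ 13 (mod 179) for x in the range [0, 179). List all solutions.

Since 179 ≡ 3 (mod 4), a square root of 13 is 13^((179+1)/4) = 13^45 mod 179.
Repeated squaring: 13^2≡169, 13^4≡100, 13^8≡155, 13^16≡39, 13^32≡89 (mod 179).
13^45 = 13^(32+8+4+1) ≡ 27 (mod 179).
Check: 27² = 729 ≡ 13 (mod 179). The two roots are 27 and 152.

27, 152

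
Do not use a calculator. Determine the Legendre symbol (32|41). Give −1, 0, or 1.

Pull out 2^5: since 41 ≡ 1 (mod 8), (2/41) = +1, so (2/41)^5 = +1.
Reached (1/41) = 1. Collecting the sign flips along the way, the symbol is +1.

1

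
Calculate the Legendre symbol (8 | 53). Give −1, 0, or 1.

-1

Pull out 2^3: since 53 ≡ 5 (mod 8), (2/53) = -1, so (2/53)^3 = -1.
Reached (1/53) = 1. Collecting the sign flips along the way, the symbol is -1.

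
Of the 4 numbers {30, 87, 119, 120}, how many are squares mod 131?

0

(30/131) = -1 → non-residue.
(87/131) = -1 → non-residue.
(119/131) = -1 → non-residue.
(120/131) = -1 → non-residue.
Total quadratic residues among the 4: 0.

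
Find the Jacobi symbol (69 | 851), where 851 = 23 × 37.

Reciprocity: 69 ≡ 1 and 851 ≡ 3 (mod 4), so (69/851) = +(851/69).
Reduce top mod 69: now compute (23/69).
Reciprocity: 23 ≡ 3 and 69 ≡ 1 (mod 4), so (23/69) = +(69/23).
Reduce top mod 23: now compute (0/23).
Top reduces to 0: gcd > 1, so the symbol is 0.

0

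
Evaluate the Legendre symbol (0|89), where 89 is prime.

Top reduces to 0: gcd > 1, so the symbol is 0.

0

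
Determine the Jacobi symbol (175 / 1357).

Reciprocity: 175 ≡ 3 and 1357 ≡ 1 (mod 4), so (175/1357) = +(1357/175).
Reduce top mod 175: now compute (132/175).
Pull out 2^2: since 175 ≡ 7 (mod 8), (2/175) = +1, so (2/175)^2 = +1.
Reciprocity: 33 ≡ 1 and 175 ≡ 3 (mod 4), so (33/175) = +(175/33).
Reduce top mod 33: now compute (10/33).
Pull out 2: since 33 ≡ 1 (mod 8), (2/33) = +1.
Reciprocity: 5 ≡ 1 and 33 ≡ 1 (mod 4), so (5/33) = +(33/5).
Reduce top mod 5: now compute (3/5).
Reciprocity: 3 ≡ 3 and 5 ≡ 1 (mod 4), so (3/5) = +(5/3).
Reduce top mod 3: now compute (2/3).
Pull out 2: since 3 ≡ 3 (mod 8), (2/3) = -1.
Reached (1/3) = 1. Collecting the sign flips along the way, the symbol is -1.

-1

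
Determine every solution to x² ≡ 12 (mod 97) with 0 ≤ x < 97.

97 ≡ 1 (mod 4), so we find a root by search.
Trying successive values, 20² = 400 ≡ 12 (mod 97). The other root is 97 − 20 = 77.

20, 77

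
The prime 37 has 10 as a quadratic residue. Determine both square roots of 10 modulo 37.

37 ≡ 1 (mod 4), so we find a root by search.
Trying successive values, 11² = 121 ≡ 10 (mod 37). The other root is 37 − 11 = 26.

11, 26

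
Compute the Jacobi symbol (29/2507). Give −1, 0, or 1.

Reciprocity: 29 ≡ 1 and 2507 ≡ 3 (mod 4), so (29/2507) = +(2507/29).
Reduce top mod 29: now compute (13/29).
Reciprocity: 13 ≡ 1 and 29 ≡ 1 (mod 4), so (13/29) = +(29/13).
Reduce top mod 13: now compute (3/13).
Reciprocity: 3 ≡ 3 and 13 ≡ 1 (mod 4), so (3/13) = +(13/3).
Reduce top mod 3: now compute (1/3).
Reached (1/3) = 1. Collecting the sign flips along the way, the symbol is +1.

1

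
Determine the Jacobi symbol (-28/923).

First reduce: -28 ≡ 895 (mod 923).
Reciprocity: 895 ≡ 3 and 923 ≡ 3 (mod 4), so (895/923) = −(923/895).
Reduce top mod 895: now compute (28/895).
Pull out 2^2: since 895 ≡ 7 (mod 8), (2/895) = +1, so (2/895)^2 = +1.
Reciprocity: 7 ≡ 3 and 895 ≡ 3 (mod 4), so (7/895) = −(895/7).
Reduce top mod 7: now compute (6/7).
Pull out 2: since 7 ≡ 7 (mod 8), (2/7) = +1.
Reciprocity: 3 ≡ 3 and 7 ≡ 3 (mod 4), so (3/7) = −(7/3).
Reduce top mod 3: now compute (1/3).
Reached (1/3) = 1. Collecting the sign flips along the way, the symbol is -1.

-1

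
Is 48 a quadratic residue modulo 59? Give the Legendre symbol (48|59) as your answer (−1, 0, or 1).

Pull out 2^4: since 59 ≡ 3 (mod 8), (2/59) = -1, so (2/59)^4 = +1.
Reciprocity: 3 ≡ 3 and 59 ≡ 3 (mod 4), so (3/59) = −(59/3).
Reduce top mod 3: now compute (2/3).
Pull out 2: since 3 ≡ 3 (mod 8), (2/3) = -1.
Reached (1/3) = 1. Collecting the sign flips along the way, the symbol is +1.

1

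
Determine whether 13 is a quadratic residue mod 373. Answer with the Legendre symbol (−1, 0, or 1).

Reciprocity: 13 ≡ 1 and 373 ≡ 1 (mod 4), so (13/373) = +(373/13).
Reduce top mod 13: now compute (9/13).
Reciprocity: 9 ≡ 1 and 13 ≡ 1 (mod 4), so (9/13) = +(13/9).
Reduce top mod 9: now compute (4/9).
Pull out 2^2: since 9 ≡ 1 (mod 8), (2/9) = +1, so (2/9)^2 = +1.
Reached (1/9) = 1. Collecting the sign flips along the way, the symbol is +1.

1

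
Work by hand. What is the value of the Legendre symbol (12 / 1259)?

Pull out 2^2: since 1259 ≡ 3 (mod 8), (2/1259) = -1, so (2/1259)^2 = +1.
Reciprocity: 3 ≡ 3 and 1259 ≡ 3 (mod 4), so (3/1259) = −(1259/3).
Reduce top mod 3: now compute (2/3).
Pull out 2: since 3 ≡ 3 (mod 8), (2/3) = -1.
Reached (1/3) = 1. Collecting the sign flips along the way, the symbol is +1.

1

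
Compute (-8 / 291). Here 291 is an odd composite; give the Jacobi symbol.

First reduce: -8 ≡ 283 (mod 291).
Reciprocity: 283 ≡ 3 and 291 ≡ 3 (mod 4), so (283/291) = −(291/283).
Reduce top mod 283: now compute (8/283).
Pull out 2^3: since 283 ≡ 3 (mod 8), (2/283) = -1, so (2/283)^3 = -1.
Reached (1/283) = 1. Collecting the sign flips along the way, the symbol is +1.

1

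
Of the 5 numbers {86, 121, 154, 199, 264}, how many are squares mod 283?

4

(86/283) = +1 → QR.
(121/283) = +1 → QR.
(154/283) = -1 → non-residue.
(199/283) = +1 → QR.
(264/283) = +1 → QR.
Total quadratic residues among the 5: 4.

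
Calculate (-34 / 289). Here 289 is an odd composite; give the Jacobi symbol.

0

First reduce: -34 ≡ 255 (mod 289).
Reciprocity: 255 ≡ 3 and 289 ≡ 1 (mod 4), so (255/289) = +(289/255).
Reduce top mod 255: now compute (34/255).
Pull out 2: since 255 ≡ 7 (mod 8), (2/255) = +1.
Reciprocity: 17 ≡ 1 and 255 ≡ 3 (mod 4), so (17/255) = +(255/17).
Reduce top mod 17: now compute (0/17).
Top reduces to 0: gcd > 1, so the symbol is 0.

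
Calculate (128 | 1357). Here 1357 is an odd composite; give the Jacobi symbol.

-1

Pull out 2^7: since 1357 ≡ 5 (mod 8), (2/1357) = -1, so (2/1357)^7 = -1.
Reached (1/1357) = 1. Collecting the sign flips along the way, the symbol is -1.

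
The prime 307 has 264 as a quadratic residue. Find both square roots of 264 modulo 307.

Since 307 ≡ 3 (mod 4), a square root of 264 is 264^((307+1)/4) = 264^77 mod 307.
Repeated squaring: 264^2≡7, 264^4≡49, 264^8≡252, 264^16≡262, 264^32≡183, 264^64≡26 (mod 307).
264^77 = 264^(64+8+4+1) ≡ 112 (mod 307).
Check: 112² = 12544 ≡ 264 (mod 307). The two roots are 112 and 195.

112, 195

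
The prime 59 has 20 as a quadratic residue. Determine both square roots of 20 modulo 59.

Since 59 ≡ 3 (mod 4), a square root of 20 is 20^((59+1)/4) = 20^15 mod 59.
Repeated squaring: 20^2≡46, 20^4≡51, 20^8≡5 (mod 59).
20^15 = 20^(8+4+2+1) ≡ 16 (mod 59).
Check: 16² = 256 ≡ 20 (mod 59). The two roots are 16 and 43.

16, 43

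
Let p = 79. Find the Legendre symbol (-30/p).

1

First reduce: -30 ≡ 49 (mod 79).
Reciprocity: 49 ≡ 1 and 79 ≡ 3 (mod 4), so (49/79) = +(79/49).
Reduce top mod 49: now compute (30/49).
Pull out 2: since 49 ≡ 1 (mod 8), (2/49) = +1.
Reciprocity: 15 ≡ 3 and 49 ≡ 1 (mod 4), so (15/49) = +(49/15).
Reduce top mod 15: now compute (4/15).
Pull out 2^2: since 15 ≡ 7 (mod 8), (2/15) = +1, so (2/15)^2 = +1.
Reached (1/15) = 1. Collecting the sign flips along the way, the symbol is +1.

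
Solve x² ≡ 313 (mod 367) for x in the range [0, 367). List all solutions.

Since 367 ≡ 3 (mod 4), a square root of 313 is 313^((367+1)/4) = 313^92 mod 367.
Repeated squaring: 313^2≡347, 313^4≡33, 313^8≡355, 313^16≡144, 313^32≡184, 313^64≡92 (mod 367).
313^92 = 313^(64+16+8+4) ≡ 57 (mod 367).
Check: 57² = 3249 ≡ 313 (mod 367). The two roots are 57 and 310.

57, 310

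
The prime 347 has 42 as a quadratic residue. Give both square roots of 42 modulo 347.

70, 277

Since 347 ≡ 3 (mod 4), a square root of 42 is 42^((347+1)/4) = 42^87 mod 347.
Repeated squaring: 42^2≡29, 42^4≡147, 42^8≡95, 42^16≡3, 42^32≡9, 42^64≡81 (mod 347).
42^87 = 42^(64+16+4+2+1) ≡ 277 (mod 347).
Check: 277² = 76729 ≡ 42 (mod 347). The two roots are 70 and 277.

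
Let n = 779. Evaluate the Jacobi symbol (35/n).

Reciprocity: 35 ≡ 3 and 779 ≡ 3 (mod 4), so (35/779) = −(779/35).
Reduce top mod 35: now compute (9/35).
Reciprocity: 9 ≡ 1 and 35 ≡ 3 (mod 4), so (9/35) = +(35/9).
Reduce top mod 9: now compute (8/9).
Pull out 2^3: since 9 ≡ 1 (mod 8), (2/9) = +1, so (2/9)^3 = +1.
Reached (1/9) = 1. Collecting the sign flips along the way, the symbol is -1.

-1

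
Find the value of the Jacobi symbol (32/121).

Pull out 2^5: since 121 ≡ 1 (mod 8), (2/121) = +1, so (2/121)^5 = +1.
Reached (1/121) = 1. Collecting the sign flips along the way, the symbol is +1.

1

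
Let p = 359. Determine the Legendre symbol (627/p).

First reduce: 627 ≡ 268 (mod 359).
Pull out 2^2: since 359 ≡ 7 (mod 8), (2/359) = +1, so (2/359)^2 = +1.
Reciprocity: 67 ≡ 3 and 359 ≡ 3 (mod 4), so (67/359) = −(359/67).
Reduce top mod 67: now compute (24/67).
Pull out 2^3: since 67 ≡ 3 (mod 8), (2/67) = -1, so (2/67)^3 = -1.
Reciprocity: 3 ≡ 3 and 67 ≡ 3 (mod 4), so (3/67) = −(67/3).
Reduce top mod 3: now compute (1/3).
Reached (1/3) = 1. Collecting the sign flips along the way, the symbol is -1.

-1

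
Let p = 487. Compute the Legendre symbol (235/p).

1

Euler's criterion: (235/487) ≡ 235^243 (mod 487).
235^2 ≡ 194 (mod 487)
235^4 ≡ 137 (mod 487)
235^8 ≡ 263 (mod 487)
235^16 ≡ 15 (mod 487)
235^32 ≡ 225 (mod 487)
235^64 ≡ 464 (mod 487)
235^128 ≡ 42 (mod 487)
235^243 = 235^(128+64+32+16+2+1) ≡ 1 (mod 487).
Result is 1, so (235/487) = 1.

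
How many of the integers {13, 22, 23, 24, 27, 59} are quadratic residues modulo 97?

(13/97) = -1 → non-residue.
(22/97) = +1 → QR.
(23/97) = -1 → non-residue.
(24/97) = +1 → QR.
(27/97) = +1 → QR.
(59/97) = -1 → non-residue.
Total quadratic residues among the 6: 3.

3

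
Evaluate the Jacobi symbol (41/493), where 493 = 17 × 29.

Reciprocity: 41 ≡ 1 and 493 ≡ 1 (mod 4), so (41/493) = +(493/41).
Reduce top mod 41: now compute (1/41).
Reached (1/41) = 1. Collecting the sign flips along the way, the symbol is +1.

1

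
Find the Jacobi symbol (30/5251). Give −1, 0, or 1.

1

Pull out 2: since 5251 ≡ 3 (mod 8), (2/5251) = -1.
Reciprocity: 15 ≡ 3 and 5251 ≡ 3 (mod 4), so (15/5251) = −(5251/15).
Reduce top mod 15: now compute (1/15).
Reached (1/15) = 1. Collecting the sign flips along the way, the symbol is +1.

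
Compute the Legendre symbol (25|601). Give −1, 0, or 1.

1

Reciprocity: 25 ≡ 1 and 601 ≡ 1 (mod 4), so (25/601) = +(601/25).
Reduce top mod 25: now compute (1/25).
Reached (1/25) = 1. Collecting the sign flips along the way, the symbol is +1.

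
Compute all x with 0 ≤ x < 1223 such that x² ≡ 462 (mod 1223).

Since 1223 ≡ 3 (mod 4), a square root of 462 is 462^((1223+1)/4) = 462^306 mod 1223.
Repeated squaring: 462^2≡642, 462^4≡13, 462^8≡169, 462^16≡432, 462^32≡728, 462^64≡425, 462^128≡844, 462^256≡550 (mod 1223).
462^306 = 462^(256+32+16+2) ≡ 624 (mod 1223).
Check: 624² = 389376 ≡ 462 (mod 1223). The two roots are 599 and 624.

599, 624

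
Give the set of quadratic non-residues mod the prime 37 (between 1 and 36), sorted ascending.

2 5 6 8 13 14 15 17 18 19 20 22 23 24 29 31 32 35

Square k = 1,…,18 (k and 37−k give the same square):
1²=1, 2²=4, 3²=9, 4²=16, 5²=25, 6²=36, 7²≡12, 8²≡27, 9²≡7, 10²≡26, 11²≡10, 12²≡33, 13²≡21, 14²≡11, 15²≡3, 16²≡34, 17²≡30, 18²≡28 (mod 37).
The residues are {1, 3, 4, 7, 9, 10, 11, 12, 16, 21, 25, 26, 27, 28, 30, 33, 34, 36}; the non-residues are the remaining 18 nonzero classes.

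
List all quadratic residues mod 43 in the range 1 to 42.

1,4,6,9,10,11,13,14,15,16,17,21,23,24,25,31,35,36,38,40,41

Square k = 1,…,21 (k and 43−k give the same square):
1²=1, 2²=4, 3²=9, 4²=16, 5²=25, 6²=36, 7²≡6, 8²≡21, 9²≡38, 10²≡14, 11²≡35, 12²≡15, 13²≡40, 14²≡24, 15²≡10, 16²≡41, 17²≡31, 18²≡23, 19²≡17, 20²≡13, 21²≡11 (mod 43).
So the quadratic residues mod 43 are {1, 4, 6, 9, 10, 11, 13, 14, 15, 16, 17, 21, 23, 24, 25, 31, 35, 36, 38, 40, 41}.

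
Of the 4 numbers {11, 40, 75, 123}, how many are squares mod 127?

1

(11/127) = +1 → QR.
(40/127) = -1 → non-residue.
(75/127) = -1 → non-residue.
(123/127) = -1 → non-residue.
Total quadratic residues among the 4: 1.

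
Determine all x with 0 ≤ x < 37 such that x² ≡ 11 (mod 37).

37 ≡ 1 (mod 4), so we find a root by search.
Trying successive values, 14² = 196 ≡ 11 (mod 37). The other root is 37 − 14 = 23.

14, 23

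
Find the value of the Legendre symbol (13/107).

Reciprocity: 13 ≡ 1 and 107 ≡ 3 (mod 4), so (13/107) = +(107/13).
Reduce top mod 13: now compute (3/13).
Reciprocity: 3 ≡ 3 and 13 ≡ 1 (mod 4), so (3/13) = +(13/3).
Reduce top mod 3: now compute (1/3).
Reached (1/3) = 1. Collecting the sign flips along the way, the symbol is +1.

1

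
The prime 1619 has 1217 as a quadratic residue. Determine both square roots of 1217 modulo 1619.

781, 838

Since 1619 ≡ 3 (mod 4), a square root of 1217 is 1217^((1619+1)/4) = 1217^405 mod 1619.
Repeated squaring: 1217^2≡1323, 1217^4≡190, 1217^8≡482, 1217^16≡807, 1217^32≡411, 1217^64≡545, 1217^128≡748, 1217^256≡949 (mod 1619).
1217^405 = 1217^(256+128+16+4+1) ≡ 838 (mod 1619).
Check: 838² = 702244 ≡ 1217 (mod 1619). The two roots are 781 and 838.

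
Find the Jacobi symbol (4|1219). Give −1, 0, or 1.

1

Pull out 2^2: since 1219 ≡ 3 (mod 8), (2/1219) = -1, so (2/1219)^2 = +1.
Reached (1/1219) = 1. Collecting the sign flips along the way, the symbol is +1.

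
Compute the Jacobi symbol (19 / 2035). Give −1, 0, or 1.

1

Reciprocity: 19 ≡ 3 and 2035 ≡ 3 (mod 4), so (19/2035) = −(2035/19).
Reduce top mod 19: now compute (2/19).
Pull out 2: since 19 ≡ 3 (mod 8), (2/19) = -1.
Reached (1/19) = 1. Collecting the sign flips along the way, the symbol is +1.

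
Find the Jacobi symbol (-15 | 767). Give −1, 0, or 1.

1

First reduce: -15 ≡ 752 (mod 767).
Pull out 2^4: since 767 ≡ 7 (mod 8), (2/767) = +1, so (2/767)^4 = +1.
Reciprocity: 47 ≡ 3 and 767 ≡ 3 (mod 4), so (47/767) = −(767/47).
Reduce top mod 47: now compute (15/47).
Reciprocity: 15 ≡ 3 and 47 ≡ 3 (mod 4), so (15/47) = −(47/15).
Reduce top mod 15: now compute (2/15).
Pull out 2: since 15 ≡ 7 (mod 8), (2/15) = +1.
Reached (1/15) = 1. Collecting the sign flips along the way, the symbol is +1.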